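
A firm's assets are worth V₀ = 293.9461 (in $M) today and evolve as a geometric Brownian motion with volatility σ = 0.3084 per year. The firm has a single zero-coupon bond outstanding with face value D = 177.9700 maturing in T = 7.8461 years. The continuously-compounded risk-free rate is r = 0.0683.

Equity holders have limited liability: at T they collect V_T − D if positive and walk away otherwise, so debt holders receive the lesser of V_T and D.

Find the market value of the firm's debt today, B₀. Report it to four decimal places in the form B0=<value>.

d₁ = [ln(V₀/D) + (r + σ²/2)T] / (σ√T)
   = [ln(293.9461/177.9700) + (0.0683 + 0.5·0.3084²)·7.8461] / (0.3084·√7.8461)
   = [0.501781 + 0.909012] / 0.863856 = 1.633135
d₂ = d₁ − σ√T = 1.633135 − 0.863856 = 0.769279
N(d₁) = 0.948780,  N(d₂) = 0.779136,  e^(−rT) = 0.585149
E₀ = V₀·N(d₁) − D·e^(−rT)·N(d₂)
   = 293.9461·0.948780 − 177.9700·0.585149·0.779136 = 197.751643
B₀ = V₀ − E₀ = 293.9461 − 197.751643 = 96.194457

B0=96.1945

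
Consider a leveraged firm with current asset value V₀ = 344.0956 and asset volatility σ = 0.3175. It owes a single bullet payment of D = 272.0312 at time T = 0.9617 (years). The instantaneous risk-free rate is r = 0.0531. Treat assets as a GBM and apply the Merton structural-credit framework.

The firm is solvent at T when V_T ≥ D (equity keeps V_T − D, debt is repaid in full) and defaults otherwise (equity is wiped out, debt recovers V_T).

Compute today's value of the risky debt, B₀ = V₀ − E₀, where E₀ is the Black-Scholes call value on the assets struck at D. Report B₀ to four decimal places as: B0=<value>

d₁ = [ln(V₀/D) + (r + σ²/2)T] / (σ√T)
   = [ln(344.0956/272.0312) + (0.0531 + 0.5·0.3175²)·0.9617] / (0.3175·√0.9617)
   = [0.235003 + 0.099539] / 0.311361 = 1.074451
d₂ = d₁ − σ√T = 1.074451 − 0.311361 = 0.763091
N(d₁) = 0.858690,  N(d₂) = 0.777295,  e^(−rT) = 0.950216
E₀ = V₀·N(d₁) − D·e^(−rT)·N(d₂)
   = 344.0956·0.858690 − 272.0312·0.950216·0.777295 = 94.549599
B₀ = V₀ − E₀ = 344.0956 − 94.549599 = 249.546001

B0=249.5460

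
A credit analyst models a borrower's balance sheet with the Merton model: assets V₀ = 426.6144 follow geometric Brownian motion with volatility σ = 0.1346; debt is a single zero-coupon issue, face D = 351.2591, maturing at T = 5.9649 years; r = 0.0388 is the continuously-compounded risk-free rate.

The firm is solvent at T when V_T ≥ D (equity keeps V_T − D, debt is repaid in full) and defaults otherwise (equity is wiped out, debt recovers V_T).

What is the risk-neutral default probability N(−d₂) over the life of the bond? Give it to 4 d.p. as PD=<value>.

PD=0.1291

d₁ = [ln(V₀/D) + (r + σ²/2)T] / (σ√T)
   = [ln(426.6144/351.2591) + (0.0388 + 0.5·0.1346²)·5.9649] / (0.1346·√5.9649)
   = [0.194356 + 0.285472] / 0.328736 = 1.459617
d₂ = d₁ − σ√T = 1.459617 − 0.328736 = 1.130882
risk-neutral PD = N(−d₂) = N(-1.130882) = 0.129052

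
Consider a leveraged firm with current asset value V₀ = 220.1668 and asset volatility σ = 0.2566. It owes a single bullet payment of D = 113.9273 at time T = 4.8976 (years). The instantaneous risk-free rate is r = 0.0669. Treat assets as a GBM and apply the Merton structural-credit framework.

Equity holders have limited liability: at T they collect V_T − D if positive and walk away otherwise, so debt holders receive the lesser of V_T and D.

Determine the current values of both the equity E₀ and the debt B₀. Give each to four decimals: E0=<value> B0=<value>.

d₁ = [ln(V₀/D) + (r + σ²/2)T] / (σ√T)
   = [ln(220.1668/113.9273) + (0.0669 + 0.5·0.2566²)·4.8976] / (0.2566·√4.8976)
   = [0.658825 + 0.488887] / 0.567869 = 2.021085
d₂ = d₁ − σ√T = 2.021085 − 0.567869 = 1.453216
N(d₁) = 0.978365,  N(d₂) = 0.926918,  e^(−rT) = 0.720616
E₀ = V₀·N(d₁) − D·e^(−rT)·N(d₂)
   = 220.1668·0.978365 − 113.9273·0.720616·0.926918 = 139.305460
B₀ = V₀ − E₀ = 220.1668 − 139.305460 = 80.861340

E0=139.3055 B0=80.8613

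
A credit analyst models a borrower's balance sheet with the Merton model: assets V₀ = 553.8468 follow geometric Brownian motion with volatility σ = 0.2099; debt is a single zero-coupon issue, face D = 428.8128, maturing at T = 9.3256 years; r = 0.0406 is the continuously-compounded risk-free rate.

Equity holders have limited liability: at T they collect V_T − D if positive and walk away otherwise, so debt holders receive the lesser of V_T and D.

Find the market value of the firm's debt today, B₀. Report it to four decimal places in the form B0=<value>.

B0=272.3977

d₁ = [ln(V₀/D) + (r + σ²/2)T] / (σ√T)
   = [ln(553.8468/428.8128) + (0.0406 + 0.5·0.2099²)·9.3256] / (0.2099·√9.3256)
   = [0.255868 + 0.584053] / 0.640989 = 1.310350
d₂ = d₁ − σ√T = 1.310350 − 0.640989 = 0.669361
N(d₁) = 0.904961,  N(d₂) = 0.748367,  e^(−rT) = 0.684806
E₀ = V₀·N(d₁) − D·e^(−rT)·N(d₂)
   = 553.8468·0.904961 − 428.8128·0.684806·0.748367 = 281.449104
B₀ = V₀ − E₀ = 553.8468 − 281.449104 = 272.397696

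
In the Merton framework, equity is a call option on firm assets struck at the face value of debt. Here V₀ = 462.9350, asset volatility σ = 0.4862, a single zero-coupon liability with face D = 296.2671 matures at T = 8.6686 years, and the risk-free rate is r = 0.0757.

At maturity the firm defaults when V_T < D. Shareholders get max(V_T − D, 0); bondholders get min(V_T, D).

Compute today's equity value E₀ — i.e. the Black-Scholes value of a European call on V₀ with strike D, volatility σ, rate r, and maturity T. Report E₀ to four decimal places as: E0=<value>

E0=350.9651

d₁ = [ln(V₀/D) + (r + σ²/2)T] / (σ√T)
   = [ln(462.9350/296.2671) + (0.0757 + 0.5·0.4862²)·8.6686] / (0.4862·√8.6686)
   = [0.446325 + 1.680800] / 1.431494 = 1.485948
d₂ = d₁ − σ√T = 1.485948 − 1.431494 = 0.054454
N(d₁) = 0.931354,  N(d₂) = 0.521713,  e^(−rT) = 0.518812
E₀ = V₀·N(d₁) − D·e^(−rT)·N(d₂)
   = 462.9350·0.931354 − 296.2671·0.518812·0.521713 = 350.965144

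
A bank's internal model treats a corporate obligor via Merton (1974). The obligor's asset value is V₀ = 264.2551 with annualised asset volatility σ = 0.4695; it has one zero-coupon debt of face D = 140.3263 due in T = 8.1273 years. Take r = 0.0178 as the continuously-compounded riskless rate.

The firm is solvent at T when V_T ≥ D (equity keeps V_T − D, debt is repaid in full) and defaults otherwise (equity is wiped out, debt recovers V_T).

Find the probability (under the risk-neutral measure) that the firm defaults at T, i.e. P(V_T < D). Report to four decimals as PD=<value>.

d₁ = [ln(V₀/D) + (r + σ²/2)T] / (σ√T)
   = [ln(264.2551/140.3263) + (0.0178 + 0.5·0.4695²)·8.1273] / (0.4695·√8.1273)
   = [0.632944 + 1.040417] / 1.338470 = 1.250205
d₂ = d₁ − σ√T = 1.250205 − 1.338470 = -0.088266
risk-neutral PD = N(−d₂) = N(0.088266) = 0.535167

PD=0.5352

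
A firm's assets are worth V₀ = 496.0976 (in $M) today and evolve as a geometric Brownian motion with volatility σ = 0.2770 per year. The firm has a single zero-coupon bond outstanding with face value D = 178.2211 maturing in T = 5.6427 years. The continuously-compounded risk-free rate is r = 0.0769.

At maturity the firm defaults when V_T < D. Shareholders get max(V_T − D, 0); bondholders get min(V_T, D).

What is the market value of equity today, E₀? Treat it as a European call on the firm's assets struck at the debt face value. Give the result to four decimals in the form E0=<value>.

E0=381.3224

d₁ = [ln(V₀/D) + (r + σ²/2)T] / (σ√T)
   = [ln(496.0976/178.2211) + (0.0769 + 0.5·0.2770²)·5.6427] / (0.2770·√5.6427)
   = [1.023748 + 0.650403] / 0.657996 = 2.544318
d₂ = d₁ − σ√T = 2.544318 − 0.657996 = 1.886322
N(d₁) = 0.994525,  N(d₂) = 0.970374,  e^(−rT) = 0.647962
E₀ = V₀·N(d₁) − D·e^(−rT)·N(d₂)
   = 496.0976·0.994525 − 178.2211·0.647962·0.970374 = 381.322426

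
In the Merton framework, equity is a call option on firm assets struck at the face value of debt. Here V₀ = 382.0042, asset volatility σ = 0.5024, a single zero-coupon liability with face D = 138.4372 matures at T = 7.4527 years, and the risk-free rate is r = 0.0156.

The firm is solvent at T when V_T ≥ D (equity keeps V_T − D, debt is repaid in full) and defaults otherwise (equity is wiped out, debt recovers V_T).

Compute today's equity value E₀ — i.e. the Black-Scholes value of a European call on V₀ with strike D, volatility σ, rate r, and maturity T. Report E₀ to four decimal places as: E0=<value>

d₁ = [ln(V₀/D) + (r + σ²/2)T] / (σ√T)
   = [ln(382.0042/138.4372) + (0.0156 + 0.5·0.5024²)·7.4527] / (0.5024·√7.4527)
   = [1.015015 + 1.056814] / 1.371534 = 1.510593
d₂ = d₁ − σ√T = 1.510593 − 1.371534 = 0.139059
N(d₁) = 0.934554,  N(d₂) = 0.555298,  e^(−rT) = 0.890242
E₀ = V₀·N(d₁) − D·e^(−rT)·N(d₂)
   = 382.0042·0.934554 − 138.4372·0.890242·0.555298 = 288.567108

E0=288.5671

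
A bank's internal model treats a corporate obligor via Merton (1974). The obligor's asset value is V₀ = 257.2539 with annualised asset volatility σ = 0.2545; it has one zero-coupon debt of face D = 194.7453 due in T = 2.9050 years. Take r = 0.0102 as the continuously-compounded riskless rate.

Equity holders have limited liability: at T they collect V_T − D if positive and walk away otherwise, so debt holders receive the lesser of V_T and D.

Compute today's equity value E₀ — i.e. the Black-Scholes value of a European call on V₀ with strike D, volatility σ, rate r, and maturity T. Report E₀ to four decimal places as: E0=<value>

d₁ = [ln(V₀/D) + (r + σ²/2)T] / (σ√T)
   = [ln(257.2539/194.7453) + (0.0102 + 0.5·0.2545²)·2.9050] / (0.2545·√2.9050)
   = [0.278371 + 0.123710] / 0.433771 = 0.926942
d₂ = d₁ − σ√T = 0.926942 − 0.433771 = 0.493170
N(d₁) = 0.823022,  N(d₂) = 0.689054,  e^(−rT) = 0.970804
E₀ = V₀·N(d₁) − D·e^(−rT)·N(d₂)
   = 257.2539·0.823022 − 194.7453·0.970804·0.689054 = 81.453362

E0=81.4534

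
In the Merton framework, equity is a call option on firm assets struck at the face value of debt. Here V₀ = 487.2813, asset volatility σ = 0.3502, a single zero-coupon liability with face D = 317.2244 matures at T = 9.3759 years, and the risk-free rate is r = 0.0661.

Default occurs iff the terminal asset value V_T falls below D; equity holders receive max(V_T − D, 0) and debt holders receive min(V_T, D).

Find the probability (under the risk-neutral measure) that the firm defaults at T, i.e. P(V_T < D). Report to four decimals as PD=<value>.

d₁ = [ln(V₀/D) + (r + σ²/2)T] / (σ√T)
   = [ln(487.2813/317.2244) + (0.0661 + 0.5·0.3502²)·9.3759] / (0.3502·√9.3759)
   = [0.429232 + 1.194677] / 1.072316 = 1.514395
d₂ = d₁ − σ√T = 1.514395 − 1.072316 = 0.442080
risk-neutral PD = N(−d₂) = N(-0.442080) = 0.329216

PD=0.3292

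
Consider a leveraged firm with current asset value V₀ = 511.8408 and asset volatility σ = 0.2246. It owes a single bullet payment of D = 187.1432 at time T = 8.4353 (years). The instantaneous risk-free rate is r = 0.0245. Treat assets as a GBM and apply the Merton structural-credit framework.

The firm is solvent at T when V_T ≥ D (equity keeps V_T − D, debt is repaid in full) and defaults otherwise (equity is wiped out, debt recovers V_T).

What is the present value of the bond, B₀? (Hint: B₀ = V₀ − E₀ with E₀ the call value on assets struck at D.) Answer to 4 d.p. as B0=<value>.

d₁ = [ln(V₀/D) + (r + σ²/2)T] / (σ√T)
   = [ln(511.8408/187.1432) + (0.0245 + 0.5·0.2246²)·8.4353] / (0.2246·√8.4353)
   = [1.006140 + 0.419425] / 0.652319 = 2.185379
d₂ = d₁ − σ√T = 2.185379 − 0.652319 = 1.533060
N(d₁) = 0.985569,  N(d₂) = 0.937370,  e^(−rT) = 0.813292
E₀ = V₀·N(d₁) − D·e^(−rT)·N(d₂)
   = 511.8408·0.985569 − 187.1432·0.813292·0.937370 = 361.785062
B₀ = V₀ − E₀ = 511.8408 − 361.785062 = 150.055738

B0=150.0557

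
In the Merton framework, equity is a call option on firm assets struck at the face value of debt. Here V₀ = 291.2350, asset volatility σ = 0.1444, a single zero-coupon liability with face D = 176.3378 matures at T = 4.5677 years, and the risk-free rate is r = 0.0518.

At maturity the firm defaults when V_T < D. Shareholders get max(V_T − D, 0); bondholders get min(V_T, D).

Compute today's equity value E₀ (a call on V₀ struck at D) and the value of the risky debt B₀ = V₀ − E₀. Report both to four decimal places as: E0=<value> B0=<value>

d₁ = [ln(V₀/D) + (r + σ²/2)T] / (σ√T)
   = [ln(291.2350/176.3378) + (0.0518 + 0.5·0.1444²)·4.5677] / (0.1444·√4.5677)
   = [0.501729 + 0.284228] / 0.308614 = 2.546730
d₂ = d₁ − σ√T = 2.546730 − 0.308614 = 2.238116
N(d₁) = 0.994563,  N(d₂) = 0.987393,  e^(−rT) = 0.789302
E₀ = V₀·N(d₁) − D·e^(−rT)·N(d₂)
   = 291.2350·0.994563 − 176.3378·0.789302·0.987393 = 152.222550
B₀ = V₀ − E₀ = 291.2350 − 152.222550 = 139.012450

E0=152.2226 B0=139.0124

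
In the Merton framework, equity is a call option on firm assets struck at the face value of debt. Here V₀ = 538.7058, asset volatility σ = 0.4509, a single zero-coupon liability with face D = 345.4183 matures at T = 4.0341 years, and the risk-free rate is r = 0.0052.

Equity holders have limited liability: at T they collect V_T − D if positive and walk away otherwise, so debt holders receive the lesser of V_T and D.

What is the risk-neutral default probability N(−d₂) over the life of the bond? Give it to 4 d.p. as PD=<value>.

PD=0.4757

d₁ = [ln(V₀/D) + (r + σ²/2)T] / (σ√T)
   = [ln(538.7058/345.4183) + (0.0052 + 0.5·0.4509²)·4.0341] / (0.4509·√4.0341)
   = [0.444413 + 0.431065] / 0.905636 = 0.966701
d₂ = d₁ − σ√T = 0.966701 − 0.905636 = 0.061065
risk-neutral PD = N(−d₂) = N(-0.061065) = 0.475654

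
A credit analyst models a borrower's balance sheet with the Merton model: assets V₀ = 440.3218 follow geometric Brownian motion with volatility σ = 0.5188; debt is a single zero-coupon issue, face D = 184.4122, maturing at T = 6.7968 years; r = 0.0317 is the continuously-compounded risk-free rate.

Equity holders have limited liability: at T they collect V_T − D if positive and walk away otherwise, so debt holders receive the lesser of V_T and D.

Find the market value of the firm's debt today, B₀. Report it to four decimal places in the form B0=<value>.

d₁ = [ln(V₀/D) + (r + σ²/2)T] / (σ√T)
   = [ln(440.3218/184.4122) + (0.0317 + 0.5·0.5188²)·6.7968] / (0.5188·√6.7968)
   = [0.870332 + 1.130150] / 1.352547 = 1.479049
d₂ = d₁ − σ√T = 1.479049 − 1.352547 = 0.126502
N(d₁) = 0.930436,  N(d₂) = 0.550333,  e^(−rT) = 0.806172
E₀ = V₀·N(d₁) − D·e^(−rT)·N(d₂)
   = 440.3218·0.930436 − 184.4122·0.806172·0.550333 = 327.874593
B₀ = V₀ − E₀ = 440.3218 − 327.874593 = 112.447207

B0=112.4472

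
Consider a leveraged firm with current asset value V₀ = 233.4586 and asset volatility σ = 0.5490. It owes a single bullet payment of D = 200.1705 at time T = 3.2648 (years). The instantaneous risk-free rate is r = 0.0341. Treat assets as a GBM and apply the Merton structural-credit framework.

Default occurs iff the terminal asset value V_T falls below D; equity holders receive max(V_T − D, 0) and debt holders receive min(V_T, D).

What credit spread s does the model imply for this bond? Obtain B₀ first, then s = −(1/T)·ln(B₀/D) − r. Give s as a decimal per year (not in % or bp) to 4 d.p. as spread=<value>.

spread=0.1093

d₁ = [ln(V₀/D) + (r + σ²/2)T] / (σ√T)
   = [ln(233.4586/200.1705) + (0.0341 + 0.5·0.5490²)·3.2648] / (0.5490·√3.2648)
   = [0.153835 + 0.603337] / 0.991975 = 0.763298
d₂ = d₁ − σ√T = 0.763298 − 0.991975 = -0.228677
N(d₁) = 0.777357,  N(d₂) = 0.409560,  e^(−rT) = 0.894644
E₀ = V₀·N(d₁) − D·e^(−rT)·N(d₂)
   = 233.4586·0.777357 − 200.1705·0.894644·0.409560 = 108.136168
B₀ = V₀ − E₀ = 233.4586 − 108.136168 = 125.322432
spread = −(1/T)·ln(B₀/D) − r = −(1/3.2648)·ln(125.322432/200.1705) − 0.0341 = 0.10933287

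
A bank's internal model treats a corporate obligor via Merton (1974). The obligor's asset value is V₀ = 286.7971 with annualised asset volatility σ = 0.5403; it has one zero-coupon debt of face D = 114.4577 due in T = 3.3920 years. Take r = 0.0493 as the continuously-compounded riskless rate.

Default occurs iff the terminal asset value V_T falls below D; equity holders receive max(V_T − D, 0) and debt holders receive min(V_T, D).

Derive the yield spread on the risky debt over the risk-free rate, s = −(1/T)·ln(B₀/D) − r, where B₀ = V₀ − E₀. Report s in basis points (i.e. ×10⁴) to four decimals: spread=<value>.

spread=344.6703

d₁ = [ln(V₀/D) + (r + σ²/2)T] / (σ√T)
   = [ln(286.7971/114.4577) + (0.0493 + 0.5·0.5403²)·3.3920] / (0.5403·√3.3920)
   = [0.918570 + 0.662329] / 0.995091 = 1.588697
d₂ = d₁ − σ√T = 1.588697 − 0.995091 = 0.593606
N(d₁) = 0.943936,  N(d₂) = 0.723612,  e^(−rT) = 0.846009
E₀ = V₀·N(d₁) − D·e^(−rT)·N(d₂)
   = 286.7971·0.943936 − 114.4577·0.846009·0.723612 = 200.649029
B₀ = V₀ − E₀ = 286.7971 − 200.649029 = 86.148071
spread = −(1/T)·ln(B₀/D) − r = −(1/3.3920)·ln(86.148071/114.4577) − 0.0493 = 0.03446703
in basis points: 0.03446703 × 10⁴ = 344.6703 bp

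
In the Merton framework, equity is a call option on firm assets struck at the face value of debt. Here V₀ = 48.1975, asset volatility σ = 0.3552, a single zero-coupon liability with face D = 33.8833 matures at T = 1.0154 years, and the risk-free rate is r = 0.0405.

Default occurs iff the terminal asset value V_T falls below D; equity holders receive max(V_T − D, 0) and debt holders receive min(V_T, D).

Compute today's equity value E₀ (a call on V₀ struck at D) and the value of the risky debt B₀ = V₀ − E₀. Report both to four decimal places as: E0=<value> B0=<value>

E0=16.6426 B0=31.5549

d₁ = [ln(V₀/D) + (r + σ²/2)T] / (σ√T)
   = [ln(48.1975/33.8833) + (0.0405 + 0.5·0.3552²)·1.0154] / (0.3552·√1.0154)
   = [0.352385 + 0.105179] / 0.357925 = 1.278380
d₂ = d₁ − σ√T = 1.278380 − 0.357925 = 0.920455
N(d₁) = 0.899442,  N(d₂) = 0.821333,  e^(−rT) = 0.959710
E₀ = V₀·N(d₁) − D·e^(−rT)·N(d₂)
   = 48.1975·0.899442 − 33.8833·0.959710·0.821333 = 16.642648
B₀ = V₀ − E₀ = 48.1975 − 16.642648 = 31.554852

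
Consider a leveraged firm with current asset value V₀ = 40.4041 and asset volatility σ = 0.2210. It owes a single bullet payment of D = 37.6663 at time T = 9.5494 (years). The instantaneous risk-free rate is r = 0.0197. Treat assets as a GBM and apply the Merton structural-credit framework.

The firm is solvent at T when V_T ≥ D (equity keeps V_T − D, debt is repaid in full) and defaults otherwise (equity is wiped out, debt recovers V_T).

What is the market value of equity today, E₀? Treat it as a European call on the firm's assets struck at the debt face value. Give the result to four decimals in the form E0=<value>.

E0=14.8135

d₁ = [ln(V₀/D) + (r + σ²/2)T] / (σ√T)
   = [ln(40.4041/37.6663) + (0.0197 + 0.5·0.2210²)·9.5494] / (0.2210·√9.5494)
   = [0.070165 + 0.421324] / 0.682936 = 0.719671
d₂ = d₁ − σ√T = 0.719671 − 0.682936 = 0.036735
N(d₁) = 0.764136,  N(d₂) = 0.514652,  e^(−rT) = 0.828513
E₀ = V₀·N(d₁) − D·e^(−rT)·N(d₂)
   = 40.4041·0.764136 − 37.6663·0.828513·0.514652 = 14.813499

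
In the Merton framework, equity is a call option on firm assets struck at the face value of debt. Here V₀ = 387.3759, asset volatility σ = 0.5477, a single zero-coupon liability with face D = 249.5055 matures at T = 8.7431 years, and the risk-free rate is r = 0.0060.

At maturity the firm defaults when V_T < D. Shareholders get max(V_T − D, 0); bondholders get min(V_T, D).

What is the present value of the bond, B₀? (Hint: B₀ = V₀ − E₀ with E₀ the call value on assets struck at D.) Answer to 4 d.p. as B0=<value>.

B0=123.9728

d₁ = [ln(V₀/D) + (r + σ²/2)T] / (σ√T)
   = [ln(387.3759/249.5055) + (0.0060 + 0.5·0.5477²)·8.7431] / (0.5477·√8.7431)
   = [0.439915 + 1.363816] / 1.619480 = 1.113772
d₂ = d₁ − σ√T = 1.113772 − 1.619480 = -0.505708
N(d₁) = 0.867311,  N(d₂) = 0.306531,  e^(−rT) = 0.948894
E₀ = V₀·N(d₁) − D·e^(−rT)·N(d₂)
   = 387.3759·0.867311 − 249.5055·0.948894·0.306531 = 263.403080
B₀ = V₀ − E₀ = 387.3759 − 263.403080 = 123.972820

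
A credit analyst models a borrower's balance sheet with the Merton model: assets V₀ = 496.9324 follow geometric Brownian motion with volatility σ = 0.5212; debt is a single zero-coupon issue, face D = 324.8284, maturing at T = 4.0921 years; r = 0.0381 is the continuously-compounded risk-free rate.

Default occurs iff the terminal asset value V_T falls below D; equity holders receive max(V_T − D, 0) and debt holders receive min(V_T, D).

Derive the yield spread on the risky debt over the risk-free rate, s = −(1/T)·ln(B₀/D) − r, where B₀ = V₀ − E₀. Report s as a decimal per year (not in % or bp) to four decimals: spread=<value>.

spread=0.0668

d₁ = [ln(V₀/D) + (r + σ²/2)T] / (σ√T)
   = [ln(496.9324/324.8284) + (0.0381 + 0.5·0.5212²)·4.0921] / (0.5212·√4.0921)
   = [0.425157 + 0.711717] / 1.054332 = 1.078288
d₂ = d₁ − σ√T = 1.078288 − 1.054332 = 0.023956
N(d₁) = 0.859547,  N(d₂) = 0.509556,  e^(−rT) = 0.855637
E₀ = V₀·N(d₁) − D·e^(−rT)·N(d₂)
   = 496.9324·0.859547 − 324.8284·0.855637·0.509556 = 285.513382
B₀ = V₀ − E₀ = 496.9324 − 285.513382 = 211.419018
spread = −(1/T)·ln(B₀/D) − r = −(1/4.0921)·ln(211.419018/324.8284) − 0.0381 = 0.06684734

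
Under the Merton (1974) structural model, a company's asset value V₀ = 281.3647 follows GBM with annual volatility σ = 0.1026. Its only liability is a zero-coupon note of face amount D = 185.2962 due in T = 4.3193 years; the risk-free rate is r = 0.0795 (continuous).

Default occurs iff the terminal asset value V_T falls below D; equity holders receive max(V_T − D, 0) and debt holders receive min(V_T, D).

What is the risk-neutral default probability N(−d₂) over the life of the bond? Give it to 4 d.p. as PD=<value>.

PD=0.0003

d₁ = [ln(V₀/D) + (r + σ²/2)T] / (σ√T)
   = [ln(281.3647/185.2962) + (0.0795 + 0.5·0.1026²)·4.3193] / (0.1026·√4.3193)
   = [0.417696 + 0.366118] / 0.213233 = 3.675863
d₂ = d₁ − σ√T = 3.675863 − 0.213233 = 3.462630
risk-neutral PD = N(−d₂) = N(-3.462630) = 0.000267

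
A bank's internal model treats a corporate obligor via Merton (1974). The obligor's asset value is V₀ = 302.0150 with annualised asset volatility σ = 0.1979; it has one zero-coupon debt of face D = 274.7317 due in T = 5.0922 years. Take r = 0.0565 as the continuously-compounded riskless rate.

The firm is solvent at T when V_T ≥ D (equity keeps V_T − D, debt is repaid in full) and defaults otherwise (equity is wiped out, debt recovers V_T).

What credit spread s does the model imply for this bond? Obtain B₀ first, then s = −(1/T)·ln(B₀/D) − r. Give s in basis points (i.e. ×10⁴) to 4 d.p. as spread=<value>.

spread=117.1599

d₁ = [ln(V₀/D) + (r + σ²/2)T] / (σ√T)
   = [ln(302.0150/274.7317) + (0.0565 + 0.5·0.1979²)·5.0922] / (0.1979·√5.0922)
   = [0.094682 + 0.387426] / 0.446579 = 1.079556
d₂ = d₁ − σ√T = 1.079556 − 0.446579 = 0.632977
N(d₁) = 0.859830,  N(d₂) = 0.736626,  e^(−rT) = 0.749980
E₀ = V₀·N(d₁) − D·e^(−rT)·N(d₂)
   = 302.0150·0.859830 − 274.7317·0.749980·0.736626 = 107.904897
B₀ = V₀ − E₀ = 302.0150 − 107.904897 = 194.110103
spread = −(1/T)·ln(B₀/D) − r = −(1/5.0922)·ln(194.110103/274.7317) − 0.0565 = 0.01171599
in basis points: 0.01171599 × 10⁴ = 117.1599 bp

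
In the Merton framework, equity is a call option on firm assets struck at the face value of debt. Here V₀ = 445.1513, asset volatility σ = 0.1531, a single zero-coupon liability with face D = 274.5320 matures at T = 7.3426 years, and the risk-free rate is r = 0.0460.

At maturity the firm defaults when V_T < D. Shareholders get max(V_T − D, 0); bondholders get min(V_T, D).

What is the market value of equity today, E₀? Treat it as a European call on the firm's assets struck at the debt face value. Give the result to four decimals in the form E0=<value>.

d₁ = [ln(V₀/D) + (r + σ²/2)T] / (σ√T)
   = [ln(445.1513/274.5320) + (0.0460 + 0.5·0.1531²)·7.3426] / (0.1531·√7.3426)
   = [0.483346 + 0.423813] / 0.414859 = 2.186672
d₂ = d₁ − σ√T = 2.186672 − 0.414859 = 1.771814
N(d₁) = 0.985617,  N(d₂) = 0.961787,  e^(−rT) = 0.713367
E₀ = V₀·N(d₁) − D·e^(−rT)·N(d₂)
   = 445.1513·0.985617 − 274.5320·0.713367·0.961787 = 250.390245

E0=250.3902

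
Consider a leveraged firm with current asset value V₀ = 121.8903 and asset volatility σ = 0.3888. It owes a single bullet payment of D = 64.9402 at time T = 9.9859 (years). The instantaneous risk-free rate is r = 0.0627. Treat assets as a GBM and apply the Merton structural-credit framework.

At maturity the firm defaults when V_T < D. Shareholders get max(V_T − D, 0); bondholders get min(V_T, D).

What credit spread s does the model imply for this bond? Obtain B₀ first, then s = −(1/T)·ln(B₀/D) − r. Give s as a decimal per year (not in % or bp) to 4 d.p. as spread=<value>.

spread=0.0178

d₁ = [ln(V₀/D) + (r + σ²/2)T] / (σ√T)
   = [ln(121.8903/64.9402) + (0.0627 + 0.5·0.3888²)·9.9859] / (0.3888·√9.9859)
   = [0.629655 + 1.380877] / 1.228626 = 1.636406
d₂ = d₁ − σ√T = 1.636406 − 1.228626 = 0.407780
N(d₁) = 0.949123,  N(d₂) = 0.658282,  e^(−rT) = 0.534664
E₀ = V₀·N(d₁) − D·e^(−rT)·N(d₂)
   = 121.8903·0.949123 − 64.9402·0.534664·0.658282 = 92.832488
B₀ = V₀ − E₀ = 121.8903 − 92.832488 = 29.057812
spread = −(1/T)·ln(B₀/D) − r = −(1/9.9859)·ln(29.057812/64.9402) − 0.0627 = 0.01783150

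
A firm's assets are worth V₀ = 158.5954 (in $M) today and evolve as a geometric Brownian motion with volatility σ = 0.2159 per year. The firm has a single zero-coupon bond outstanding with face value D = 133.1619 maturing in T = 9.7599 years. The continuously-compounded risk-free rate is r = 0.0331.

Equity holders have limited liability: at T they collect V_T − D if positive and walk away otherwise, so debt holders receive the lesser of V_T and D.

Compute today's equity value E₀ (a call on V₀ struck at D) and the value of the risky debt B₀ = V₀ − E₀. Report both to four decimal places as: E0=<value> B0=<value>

d₁ = [ln(V₀/D) + (r + σ²/2)T] / (σ√T)
   = [ln(158.5954/133.1619) + (0.0331 + 0.5·0.2159²)·9.7599] / (0.2159·√9.7599)
   = [0.174791 + 0.550521] / 0.674490 = 1.075349
d₂ = d₁ − σ√T = 1.075349 − 0.674490 = 0.400859
N(d₁) = 0.858891,  N(d₂) = 0.655738,  e^(−rT) = 0.723936
E₀ = V₀·N(d₁) − D·e^(−rT)·N(d₂)
   = 158.5954·0.858891 − 133.1619·0.723936·0.655738 = 73.002536
B₀ = V₀ − E₀ = 158.5954 − 73.002536 = 85.592864

E0=73.0025 B0=85.5929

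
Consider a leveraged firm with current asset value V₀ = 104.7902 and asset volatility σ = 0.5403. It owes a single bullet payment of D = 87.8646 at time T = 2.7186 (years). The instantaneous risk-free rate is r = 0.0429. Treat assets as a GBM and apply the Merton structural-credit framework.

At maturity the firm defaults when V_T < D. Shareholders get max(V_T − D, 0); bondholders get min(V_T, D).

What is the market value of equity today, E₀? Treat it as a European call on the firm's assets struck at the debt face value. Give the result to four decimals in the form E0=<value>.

d₁ = [ln(V₀/D) + (r + σ²/2)T] / (σ√T)
   = [ln(104.7902/87.8646) + (0.0429 + 0.5·0.5403²)·2.7186] / (0.5403·√2.7186)
   = [0.176163 + 0.513440] / 0.890856 = 0.774091
d₂ = d₁ − σ√T = 0.774091 − 0.890856 = -0.116765
N(d₁) = 0.780561,  N(d₂) = 0.453523,  e^(−rT) = 0.889916
E₀ = V₀·N(d₁) − D·e^(−rT)·N(d₂)
   = 104.7902·0.780561 − 87.8646·0.889916·0.453523 = 46.333262

E0=46.3333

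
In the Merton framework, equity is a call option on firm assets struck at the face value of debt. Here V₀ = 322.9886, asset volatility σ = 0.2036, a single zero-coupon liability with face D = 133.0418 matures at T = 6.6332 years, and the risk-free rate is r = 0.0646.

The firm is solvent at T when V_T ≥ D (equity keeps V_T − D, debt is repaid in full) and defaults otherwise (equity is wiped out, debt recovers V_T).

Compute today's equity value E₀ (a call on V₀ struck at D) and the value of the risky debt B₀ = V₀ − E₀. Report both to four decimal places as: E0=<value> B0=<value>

E0=236.4806 B0=86.5080

d₁ = [ln(V₀/D) + (r + σ²/2)T] / (σ√T)
   = [ln(322.9886/133.0418) + (0.0646 + 0.5·0.2036²)·6.6332] / (0.2036·√6.6332)
   = [0.886954 + 0.565988] / 0.524372 = 2.770823
d₂ = d₁ − σ√T = 2.770823 − 0.524372 = 2.246451
N(d₁) = 0.997204,  N(d₂) = 0.987662,  e^(−rT) = 0.651483
E₀ = V₀·N(d₁) − D·e^(−rT)·N(d₂)
   = 322.9886·0.997204 − 133.0418·0.651483·0.987662 = 236.480552
B₀ = V₀ − E₀ = 322.9886 − 236.480552 = 86.508048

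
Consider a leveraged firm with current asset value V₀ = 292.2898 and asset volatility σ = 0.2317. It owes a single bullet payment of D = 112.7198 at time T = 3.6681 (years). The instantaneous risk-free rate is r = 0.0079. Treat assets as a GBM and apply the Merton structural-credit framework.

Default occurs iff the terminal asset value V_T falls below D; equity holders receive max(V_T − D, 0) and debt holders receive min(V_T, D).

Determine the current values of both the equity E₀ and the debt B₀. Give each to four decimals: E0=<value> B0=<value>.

E0=183.1565 B0=109.1333

d₁ = [ln(V₀/D) + (r + σ²/2)T] / (σ√T)
   = [ln(292.2898/112.7198) + (0.0079 + 0.5·0.2317²)·3.6681] / (0.2317·√3.6681)
   = [0.952841 + 0.127439] / 0.443758 = 2.434386
d₂ = d₁ − σ√T = 2.434386 − 0.443758 = 1.990628
N(d₁) = 0.992541,  N(d₂) = 0.976739,  e^(−rT) = 0.971438
E₀ = V₀·N(d₁) − D·e^(−rT)·N(d₂)
   = 292.2898·0.992541 − 112.7198·0.971438·0.976739 = 183.156543
B₀ = V₀ − E₀ = 292.2898 − 183.156543 = 109.133257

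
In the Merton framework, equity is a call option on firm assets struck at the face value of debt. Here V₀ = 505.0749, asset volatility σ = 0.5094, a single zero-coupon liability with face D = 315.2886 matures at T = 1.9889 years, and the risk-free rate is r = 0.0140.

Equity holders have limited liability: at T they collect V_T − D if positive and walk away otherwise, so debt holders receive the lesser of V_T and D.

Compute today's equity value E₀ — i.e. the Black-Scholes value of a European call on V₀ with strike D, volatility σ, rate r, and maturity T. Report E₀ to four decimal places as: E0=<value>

E0=237.7526

d₁ = [ln(V₀/D) + (r + σ²/2)T] / (σ√T)
   = [ln(505.0749/315.2886) + (0.0140 + 0.5·0.5094²)·1.9889] / (0.5094·√1.9889)
   = [0.471218 + 0.285893] / 0.718398 = 1.053887
d₂ = d₁ − σ√T = 1.053887 − 0.718398 = 0.335489
N(d₁) = 0.854033,  N(d₂) = 0.631372,  e^(−rT) = 0.972539
E₀ = V₀·N(d₁) − D·e^(−rT)·N(d₂)
   = 505.0749·0.854033 − 315.2886·0.972539·0.631372 = 237.752577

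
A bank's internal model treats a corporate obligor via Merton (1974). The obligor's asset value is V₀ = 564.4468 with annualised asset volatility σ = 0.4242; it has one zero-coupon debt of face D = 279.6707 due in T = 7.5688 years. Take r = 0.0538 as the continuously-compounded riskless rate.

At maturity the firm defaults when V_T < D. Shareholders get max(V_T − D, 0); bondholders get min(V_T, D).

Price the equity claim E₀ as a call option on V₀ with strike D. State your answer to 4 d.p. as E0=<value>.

d₁ = [ln(V₀/D) + (r + σ²/2)T] / (σ√T)
   = [ln(564.4468/279.6707) + (0.0538 + 0.5·0.4242²)·7.5688] / (0.4242·√7.5688)
   = [0.702233 + 1.088188] / 1.167036 = 1.534161
d₂ = d₁ − σ√T = 1.534161 − 1.167036 = 0.367125
N(d₁) = 0.937505,  N(d₂) = 0.643237,  e^(−rT) = 0.665510
E₀ = V₀·N(d₁) − D·e^(−rT)·N(d₂)
   = 564.4468·0.937505 − 279.6707·0.665510·0.643237 = 409.450011

E0=409.4500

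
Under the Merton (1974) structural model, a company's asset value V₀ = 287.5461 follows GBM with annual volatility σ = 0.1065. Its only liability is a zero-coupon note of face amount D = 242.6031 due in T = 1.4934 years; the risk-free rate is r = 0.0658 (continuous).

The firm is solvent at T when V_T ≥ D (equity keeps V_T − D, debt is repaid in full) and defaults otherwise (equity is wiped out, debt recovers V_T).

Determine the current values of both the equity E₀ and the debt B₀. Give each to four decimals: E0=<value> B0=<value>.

E0=67.8840 B0=219.6621

d₁ = [ln(V₀/D) + (r + σ²/2)T] / (σ√T)
   = [ln(287.5461/242.6031) + (0.0658 + 0.5·0.1065²)·1.4934] / (0.1065·√1.4934)
   = [0.169956 + 0.106735] / 0.130148 = 2.125974
d₂ = d₁ − σ√T = 2.125974 − 0.130148 = 1.995826
N(d₁) = 0.983247,  N(d₂) = 0.977024,  e^(−rT) = 0.906408
E₀ = V₀·N(d₁) − D·e^(−rT)·N(d₂)
   = 287.5461·0.983247 − 242.6031·0.906408·0.977024 = 67.883986
B₀ = V₀ − E₀ = 287.5461 − 67.883986 = 219.662114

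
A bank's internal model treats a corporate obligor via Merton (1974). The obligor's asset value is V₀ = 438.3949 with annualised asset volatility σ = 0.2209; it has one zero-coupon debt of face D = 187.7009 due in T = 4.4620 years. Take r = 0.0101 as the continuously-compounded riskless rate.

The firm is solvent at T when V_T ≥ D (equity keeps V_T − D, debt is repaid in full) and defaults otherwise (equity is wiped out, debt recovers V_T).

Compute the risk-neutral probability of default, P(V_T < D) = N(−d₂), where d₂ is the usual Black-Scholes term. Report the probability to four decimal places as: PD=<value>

d₁ = [ln(V₀/D) + (r + σ²/2)T] / (σ√T)
   = [ln(438.3949/187.7009) + (0.0101 + 0.5·0.2209²)·4.4620] / (0.2209·√4.4620)
   = [0.848270 + 0.153932] / 0.466617 = 2.147805
d₂ = d₁ − σ√T = 2.147805 − 0.466617 = 1.681188
risk-neutral PD = N(−d₂) = N(-1.681188) = 0.046363

PD=0.0464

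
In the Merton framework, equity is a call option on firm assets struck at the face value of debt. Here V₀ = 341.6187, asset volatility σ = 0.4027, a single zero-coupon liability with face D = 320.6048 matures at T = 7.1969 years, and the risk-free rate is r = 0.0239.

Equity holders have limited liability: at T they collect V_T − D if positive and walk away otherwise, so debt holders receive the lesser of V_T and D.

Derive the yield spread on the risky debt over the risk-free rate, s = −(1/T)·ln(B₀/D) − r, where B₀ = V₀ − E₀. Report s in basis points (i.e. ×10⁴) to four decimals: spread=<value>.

d₁ = [ln(V₀/D) + (r + σ²/2)T] / (σ√T)
   = [ln(341.6187/320.6048) + (0.0239 + 0.5·0.4027²)·7.1969] / (0.4027·√7.1969)
   = [0.063486 + 0.755557] / 1.080325 = 0.758145
d₂ = d₁ − σ√T = 0.758145 − 1.080325 = -0.322180
N(d₁) = 0.775818,  N(d₂) = 0.373658,  e^(−rT) = 0.841974
E₀ = V₀·N(d₁) − D·e^(−rT)·N(d₂)
   = 341.6187·0.775818 − 320.6048·0.841974·0.373658 = 164.168242
B₀ = V₀ − E₀ = 341.6187 − 164.168242 = 177.450458
spread = −(1/T)·ln(B₀/D) − r = −(1/7.1969)·ln(177.450458/320.6048) − 0.0239 = 0.05829063
in basis points: 0.05829063 × 10⁴ = 582.9063 bp

spread=582.9063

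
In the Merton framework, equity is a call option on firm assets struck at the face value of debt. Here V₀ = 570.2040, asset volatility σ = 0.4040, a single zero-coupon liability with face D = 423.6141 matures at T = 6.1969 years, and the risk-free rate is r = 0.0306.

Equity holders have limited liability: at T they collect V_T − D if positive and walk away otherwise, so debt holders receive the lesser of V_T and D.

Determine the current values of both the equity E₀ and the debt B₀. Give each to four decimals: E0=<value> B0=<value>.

d₁ = [ln(V₀/D) + (r + σ²/2)T] / (σ√T)
   = [ln(570.2040/423.6141) + (0.0306 + 0.5·0.4040²)·6.1969] / (0.4040·√6.1969)
   = [0.297171 + 0.695342] / 1.005700 = 0.986887
d₂ = d₁ − σ√T = 0.986887 − 1.005700 = -0.018813
N(d₁) = 0.838151,  N(d₂) = 0.492495,  e^(−rT) = 0.827269
E₀ = V₀·N(d₁) − D·e^(−rT)·N(d₂)
   = 570.2040·0.838151 − 423.6141·0.827269·0.492495 = 305.325672
B₀ = V₀ − E₀ = 570.2040 − 305.325672 = 264.878328

E0=305.3257 B0=264.8783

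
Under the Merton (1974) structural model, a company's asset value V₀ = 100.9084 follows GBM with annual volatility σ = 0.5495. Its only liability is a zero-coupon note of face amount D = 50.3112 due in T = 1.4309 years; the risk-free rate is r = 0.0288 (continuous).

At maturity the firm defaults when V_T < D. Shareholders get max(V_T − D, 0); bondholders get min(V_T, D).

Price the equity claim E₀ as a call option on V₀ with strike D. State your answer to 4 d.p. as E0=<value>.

d₁ = [ln(V₀/D) + (r + σ²/2)T] / (σ√T)
   = [ln(100.9084/50.3112) + (0.0288 + 0.5·0.5495²)·1.4309] / (0.5495·√1.4309)
   = [0.695985 + 0.257240] / 0.657313 = 1.450185
d₂ = d₁ − σ√T = 1.450185 − 0.657313 = 0.792872
N(d₁) = 0.926497,  N(d₂) = 0.786074,  e^(−rT) = 0.959628
E₀ = V₀·N(d₁) − D·e^(−rT)·N(d₂)
   = 100.9084·0.926497 − 50.3112·0.959628·0.786074 = 55.539627

E0=55.5396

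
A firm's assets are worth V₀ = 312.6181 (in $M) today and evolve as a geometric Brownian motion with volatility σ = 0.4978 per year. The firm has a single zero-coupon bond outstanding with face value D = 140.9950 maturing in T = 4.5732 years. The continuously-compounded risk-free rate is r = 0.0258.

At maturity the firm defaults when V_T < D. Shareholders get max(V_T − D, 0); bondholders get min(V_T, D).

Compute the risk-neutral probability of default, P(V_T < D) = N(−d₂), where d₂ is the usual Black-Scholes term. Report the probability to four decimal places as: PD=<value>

PD=0.3720

d₁ = [ln(V₀/D) + (r + σ²/2)T] / (σ√T)
   = [ln(312.6181/140.9950) + (0.0258 + 0.5·0.4978²)·4.5732] / (0.4978·√4.5732)
   = [0.796258 + 0.684619] / 1.064547 = 1.391086
d₂ = d₁ − σ√T = 1.391086 − 1.064547 = 0.326539
risk-neutral PD = N(−d₂) = N(-0.326539) = 0.372008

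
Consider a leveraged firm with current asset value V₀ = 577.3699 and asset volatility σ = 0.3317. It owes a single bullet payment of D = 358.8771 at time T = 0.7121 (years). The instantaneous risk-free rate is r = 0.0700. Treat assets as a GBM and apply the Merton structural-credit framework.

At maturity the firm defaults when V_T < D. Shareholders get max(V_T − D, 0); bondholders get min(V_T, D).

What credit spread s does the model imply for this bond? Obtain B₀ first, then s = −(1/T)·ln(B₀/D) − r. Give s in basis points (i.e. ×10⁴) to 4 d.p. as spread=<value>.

spread=59.6665

d₁ = [ln(V₀/D) + (r + σ²/2)T] / (σ√T)
   = [ln(577.3699/358.8771) + (0.0700 + 0.5·0.3317²)·0.7121] / (0.3317·√0.7121)
   = [0.475503 + 0.089021] / 0.279908 = 2.016819
d₂ = d₁ − σ√T = 2.016819 − 0.279908 = 1.736910
N(d₁) = 0.978143,  N(d₂) = 0.958798,  e^(−rT) = 0.951375
E₀ = V₀·N(d₁) − D·e^(−rT)·N(d₂)
   = 577.3699·0.978143 − 358.8771·0.951375·0.958798 = 237.390802
B₀ = V₀ − E₀ = 577.3699 − 237.390802 = 339.979098
spread = −(1/T)·ln(B₀/D) − r = −(1/0.7121)·ln(339.979098/358.8771) − 0.0700 = 0.00596665
in basis points: 0.00596665 × 10⁴ = 59.6665 bp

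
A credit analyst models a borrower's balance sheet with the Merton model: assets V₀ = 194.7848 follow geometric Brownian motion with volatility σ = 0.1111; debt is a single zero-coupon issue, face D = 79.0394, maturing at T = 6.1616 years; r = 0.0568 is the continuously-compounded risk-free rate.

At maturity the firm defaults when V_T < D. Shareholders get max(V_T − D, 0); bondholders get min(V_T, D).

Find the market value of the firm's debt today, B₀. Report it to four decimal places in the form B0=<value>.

B0=55.6993

d₁ = [ln(V₀/D) + (r + σ²/2)T] / (σ√T)
   = [ln(194.7848/79.0394) + (0.0568 + 0.5·0.1111²)·6.1616] / (0.1111·√6.1616)
   = [0.901949 + 0.388006] / 0.275779 = 4.677499
d₂ = d₁ − σ√T = 4.677499 − 0.275779 = 4.401720
N(d₁) = 0.999999,  N(d₂) = 0.999995,  e^(−rT) = 0.704703
E₀ = V₀·N(d₁) − D·e^(−rT)·N(d₂)
   = 194.7848·0.999999 − 79.0394·0.704703·0.999995 = 139.085516
B₀ = V₀ − E₀ = 194.7848 − 139.085516 = 55.699284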